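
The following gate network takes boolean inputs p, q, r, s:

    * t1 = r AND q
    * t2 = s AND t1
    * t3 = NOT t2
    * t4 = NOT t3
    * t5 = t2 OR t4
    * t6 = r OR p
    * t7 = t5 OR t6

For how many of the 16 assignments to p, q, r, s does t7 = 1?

12

t7 = t5 OR t6 must be 1, so at least one of t5, t6 is 1.
Enumerating the 16 input combinations, 12 give t7 = 1 and 4 give t7 = 0.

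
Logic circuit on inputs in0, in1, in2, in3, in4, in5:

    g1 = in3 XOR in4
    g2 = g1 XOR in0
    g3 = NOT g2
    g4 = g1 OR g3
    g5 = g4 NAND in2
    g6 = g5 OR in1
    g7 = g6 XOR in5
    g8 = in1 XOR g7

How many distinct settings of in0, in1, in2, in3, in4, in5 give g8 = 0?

g8 = in1 XOR g7 must be 0, so in1 and g7 are equal.
Enumerating the 64 input combinations, 32 give g8 = 0 and 32 give g8 = 1.

32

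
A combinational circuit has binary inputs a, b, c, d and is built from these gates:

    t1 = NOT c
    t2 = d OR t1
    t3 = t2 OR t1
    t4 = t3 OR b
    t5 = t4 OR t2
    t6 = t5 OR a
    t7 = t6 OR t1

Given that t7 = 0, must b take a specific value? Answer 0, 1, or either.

t7 = t6 OR t1 must be 0, so both t6 = 0 and t1 = 0.
t6 = t5 OR a must be 0, so both t5 = 0 and a = 0.
t1 = NOT c must be 0, so c = 1.
Every assignment with t7 = 0 has b = 0; there are 1 such assignment(s).
  a=0, b=0, c=1, d=0

0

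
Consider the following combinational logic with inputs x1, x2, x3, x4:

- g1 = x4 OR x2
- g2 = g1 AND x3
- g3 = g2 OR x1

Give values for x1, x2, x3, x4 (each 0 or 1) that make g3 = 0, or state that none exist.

Check with x1=0, x2=0, x3=1, x4=0:
g1 = x4 OR x2 = 0 OR 0 = 0
g2 = g1 AND x3 = 0 AND 1 = 0
g3 = g2 OR x1 = 0 OR 0 = 0
So g3 = 0 as required.

x1=0, x2=0, x3=1, x4=0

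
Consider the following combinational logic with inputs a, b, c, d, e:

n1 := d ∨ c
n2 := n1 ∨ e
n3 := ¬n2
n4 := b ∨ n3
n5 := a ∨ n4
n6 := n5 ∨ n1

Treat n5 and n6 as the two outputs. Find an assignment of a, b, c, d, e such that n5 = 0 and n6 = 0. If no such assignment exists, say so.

Check with a=0 b=0 c=0 d=0 e=1:
n1 = d ∨ c = 0 ∨ 0 = 0
n2 = n1 ∨ e = 0 ∨ 1 = 1
n3 = ¬n2 = ¬1 = 0
n4 = b ∨ n3 = 0 ∨ 0 = 0
n5 = a ∨ n4 = 0 ∨ 0 = 0
n6 = n5 ∨ n1 = 0 ∨ 0 = 0
So n5 = 0 and n6 = 0.

a=0 b=0 c=0 d=0 e=1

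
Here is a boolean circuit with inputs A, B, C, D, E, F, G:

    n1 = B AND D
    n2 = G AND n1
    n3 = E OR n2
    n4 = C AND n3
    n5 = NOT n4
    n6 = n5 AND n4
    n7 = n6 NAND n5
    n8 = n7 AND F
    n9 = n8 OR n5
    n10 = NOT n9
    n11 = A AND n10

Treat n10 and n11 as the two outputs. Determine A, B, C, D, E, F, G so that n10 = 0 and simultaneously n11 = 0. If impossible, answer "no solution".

Check with A=1 B=1 C=0 D=1 E=0 F=1 G=1:
n1 = B AND D = 1 AND 1 = 1
n2 = G AND n1 = 1 AND 1 = 1
n3 = E OR n2 = 0 OR 1 = 1
n4 = C AND n3 = 0 AND 1 = 0
n5 = NOT n4 = NOT 0 = 1
n6 = n5 AND n4 = 1 AND 0 = 0
n7 = n6 NAND n5 = 0 NAND 1 = 1
n8 = n7 AND F = 1 AND 1 = 1
n9 = n8 OR n5 = 1 OR 1 = 1
n10 = NOT n9 = NOT 1 = 0
n11 = A AND n10 = 1 AND 0 = 0
So n10 = 0 and n11 = 0.

A=1 B=1 C=0 D=1 E=0 F=1 G=1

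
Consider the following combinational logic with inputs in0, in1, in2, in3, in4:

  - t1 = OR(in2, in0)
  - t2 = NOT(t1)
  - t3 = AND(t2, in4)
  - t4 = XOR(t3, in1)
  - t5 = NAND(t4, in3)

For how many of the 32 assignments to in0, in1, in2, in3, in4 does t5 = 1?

t5 = NAND(t4, in3) must be 1, so at least one of t4, in3 is 0.
Enumerating the 32 input combinations, 24 give t5 = 1 and 8 give t5 = 0.

24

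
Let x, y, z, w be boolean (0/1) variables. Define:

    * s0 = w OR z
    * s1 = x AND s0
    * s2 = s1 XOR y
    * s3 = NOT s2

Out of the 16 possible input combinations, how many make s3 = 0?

8

s3 = NOT s2 must be 0, so s2 = 1.
s2 = s1 XOR y must be 1, so s1 and y differ.
Enumerating the 16 input combinations, 8 give s3 = 0 and 8 give s3 = 1.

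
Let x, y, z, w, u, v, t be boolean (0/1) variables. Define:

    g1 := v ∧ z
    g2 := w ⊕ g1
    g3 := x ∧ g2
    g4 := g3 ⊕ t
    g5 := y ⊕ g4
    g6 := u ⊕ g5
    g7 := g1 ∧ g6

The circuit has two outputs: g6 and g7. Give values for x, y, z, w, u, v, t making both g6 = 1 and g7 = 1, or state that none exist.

Check with x=1, y=0, z=1, w=0, u=0, v=1, t=0:
g1 = v ∧ z = 1 ∧ 1 = 1
g2 = w ⊕ g1 = 0 ⊕ 1 = 1
g3 = x ∧ g2 = 1 ∧ 1 = 1
g4 = g3 ⊕ t = 1 ⊕ 0 = 1
g5 = y ⊕ g4 = 0 ⊕ 1 = 1
g6 = u ⊕ g5 = 0 ⊕ 1 = 1
g7 = g1 ∧ g6 = 1 ∧ 1 = 1
So g6 = 1 and g7 = 1.

x=1, y=0, z=1, w=0, u=0, v=1, t=0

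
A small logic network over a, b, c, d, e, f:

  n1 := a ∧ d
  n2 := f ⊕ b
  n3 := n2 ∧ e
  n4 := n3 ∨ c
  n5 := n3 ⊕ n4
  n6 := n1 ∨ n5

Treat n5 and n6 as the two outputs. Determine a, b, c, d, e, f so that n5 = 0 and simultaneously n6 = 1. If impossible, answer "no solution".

Check with a=1, b=1, c=0, d=1, e=1, f=1:
n1 = a ∧ d = 1 ∧ 1 = 1
n2 = f ⊕ b = 1 ⊕ 1 = 0
n3 = n2 ∧ e = 0 ∧ 1 = 0
n4 = n3 ∨ c = 0 ∨ 0 = 0
n5 = n3 ⊕ n4 = 0 ⊕ 0 = 0
n6 = n1 ∨ n5 = 1 ∨ 0 = 1
So n5 = 0 and n6 = 1.

a=1, b=1, c=0, d=1, e=1, f=1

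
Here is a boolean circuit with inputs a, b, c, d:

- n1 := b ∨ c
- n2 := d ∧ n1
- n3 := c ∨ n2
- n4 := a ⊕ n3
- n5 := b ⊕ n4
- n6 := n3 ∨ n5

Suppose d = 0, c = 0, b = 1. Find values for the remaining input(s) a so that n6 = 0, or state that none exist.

a=1

n6 = n3 ∨ n5 must be 0, so both n3 = 0 and n5 = 0.
n3 = c ∨ n2 must be 0, so both c = 0 and n2 = 0.
Check with d = 0, c = 0, b = 1 and a=1:
n1 = b ∨ c = 1 ∨ 0 = 1
n2 = d ∧ n1 = 0 ∧ 1 = 0
n3 = c ∨ n2 = 0 ∨ 0 = 0
n4 = a ⊕ n3 = 1 ⊕ 0 = 1
n5 = b ⊕ n4 = 1 ⊕ 1 = 0
n6 = n3 ∨ n5 = 0 ∨ 0 = 0
So n6 = 0.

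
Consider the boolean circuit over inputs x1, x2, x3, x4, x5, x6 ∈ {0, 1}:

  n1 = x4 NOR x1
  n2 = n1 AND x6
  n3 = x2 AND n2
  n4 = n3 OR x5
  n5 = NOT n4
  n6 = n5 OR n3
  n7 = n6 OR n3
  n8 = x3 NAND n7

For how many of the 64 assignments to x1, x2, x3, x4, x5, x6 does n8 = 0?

n8 = x3 NAND n7 must be 0, so both x3 = 1 and n7 = 1.
n7 = n6 OR n3 must be 1, so at least one of n6, n3 is 1.
Enumerating the 64 input combinations, 17 give n8 = 0 and 47 give n8 = 1.

17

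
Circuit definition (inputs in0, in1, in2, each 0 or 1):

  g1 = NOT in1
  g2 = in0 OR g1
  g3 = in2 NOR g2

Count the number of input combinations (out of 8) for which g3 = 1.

1

g3 = in2 NOR g2 must be 1, so both in2 = 0 and g2 = 0.
g2 = in0 OR g1 must be 0, so both in0 = 0 and g1 = 0.
g1 = NOT in1 must be 0, so in1 = 1.
Satisfying assignments:
  in0=0, in1=1, in2=0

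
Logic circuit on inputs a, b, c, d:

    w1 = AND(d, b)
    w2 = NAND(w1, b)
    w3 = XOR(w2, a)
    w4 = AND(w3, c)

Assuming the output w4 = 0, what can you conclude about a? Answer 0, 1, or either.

Both values of a occur among assignments with w4 = 0:
  a=0: a=0, b=0, c=0, d=0
  a=1: a=1, b=0, c=0, d=0

either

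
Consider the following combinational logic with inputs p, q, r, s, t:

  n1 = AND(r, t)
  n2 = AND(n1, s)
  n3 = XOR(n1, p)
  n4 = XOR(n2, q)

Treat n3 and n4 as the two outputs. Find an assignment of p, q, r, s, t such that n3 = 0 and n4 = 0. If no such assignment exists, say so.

p=0 q=0 r=0 s=0 t=0

Check with p=0 q=0 r=0 s=0 t=0:
n1 = AND(r, t) = AND(0, 0) = 0
n2 = AND(n1, s) = AND(0, 0) = 0
n3 = XOR(n1, p) = XOR(0, 0) = 0
n4 = XOR(n2, q) = XOR(0, 0) = 0
So n3 = 0 and n4 = 0.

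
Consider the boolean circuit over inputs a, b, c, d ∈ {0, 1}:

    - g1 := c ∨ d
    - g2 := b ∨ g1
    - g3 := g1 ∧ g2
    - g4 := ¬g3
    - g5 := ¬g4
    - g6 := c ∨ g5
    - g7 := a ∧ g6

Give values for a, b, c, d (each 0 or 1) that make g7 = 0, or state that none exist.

a=1, b=1, c=0, d=0

g7 = a ∧ g6 must be 0, so at least one of a, g6 is 0.
Check with a=1, b=1, c=0, d=0:
g1 = c ∨ d = 0 ∨ 0 = 0
g2 = b ∨ g1 = 1 ∨ 0 = 1
g3 = g1 ∧ g2 = 0 ∧ 1 = 0
g4 = ¬g3 = ¬0 = 1
g5 = ¬g4 = ¬1 = 0
g6 = c ∨ g5 = 0 ∨ 0 = 0
g7 = a ∧ g6 = 1 ∧ 0 = 0
So g7 = 0 as required.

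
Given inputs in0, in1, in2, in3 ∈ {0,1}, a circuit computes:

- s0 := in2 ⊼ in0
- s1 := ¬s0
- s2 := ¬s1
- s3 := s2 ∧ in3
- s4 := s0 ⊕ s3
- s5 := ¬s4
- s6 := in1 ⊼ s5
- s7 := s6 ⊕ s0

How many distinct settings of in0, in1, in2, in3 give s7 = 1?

s7 = s6 ⊕ s0 must be 1, so s6 and s0 differ.
Satisfying assignments:
  in0=0, in1=1, in2=0, in3=1
  in0=0, in1=1, in2=1, in3=1
  in0=1, in1=0, in2=1, in3=0
  in0=1, in1=0, in2=1, in3=1
  in0=1, in1=1, in2=0, in3=1

5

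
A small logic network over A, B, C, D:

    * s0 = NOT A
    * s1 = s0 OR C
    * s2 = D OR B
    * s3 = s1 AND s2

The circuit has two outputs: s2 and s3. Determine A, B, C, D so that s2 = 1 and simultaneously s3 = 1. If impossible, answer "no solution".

Check with A=1 B=0 C=1 D=1:
s0 = NOT A = NOT 1 = 0
s1 = s0 OR C = 0 OR 1 = 1
s2 = D OR B = 1 OR 0 = 1
s3 = s1 AND s2 = 1 AND 1 = 1
So s2 = 1 and s3 = 1.

A=1 B=0 C=1 D=1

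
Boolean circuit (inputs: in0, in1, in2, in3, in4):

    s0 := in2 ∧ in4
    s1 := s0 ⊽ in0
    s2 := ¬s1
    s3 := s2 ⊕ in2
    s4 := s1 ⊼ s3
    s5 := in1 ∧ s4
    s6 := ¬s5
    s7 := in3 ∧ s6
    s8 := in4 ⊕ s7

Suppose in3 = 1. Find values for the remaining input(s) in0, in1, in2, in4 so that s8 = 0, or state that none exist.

Check with in3 = 1 and in0=0, in1=0, in2=0, in4=1:
s0 = in2 ∧ in4 = 0 ∧ 1 = 0
s1 = s0 ⊽ in0 = 0 ⊽ 0 = 1
s2 = ¬s1 = ¬1 = 0
s3 = s2 ⊕ in2 = 0 ⊕ 0 = 0
s4 = s1 ⊼ s3 = 1 ⊼ 0 = 1
s5 = in1 ∧ s4 = 0 ∧ 1 = 0
s6 = ¬s5 = ¬0 = 1
s7 = in3 ∧ s6 = 1 ∧ 1 = 1
s8 = in4 ⊕ s7 = 1 ⊕ 1 = 0
So s8 = 0.

in0=0 in1=0 in2=0 in4=1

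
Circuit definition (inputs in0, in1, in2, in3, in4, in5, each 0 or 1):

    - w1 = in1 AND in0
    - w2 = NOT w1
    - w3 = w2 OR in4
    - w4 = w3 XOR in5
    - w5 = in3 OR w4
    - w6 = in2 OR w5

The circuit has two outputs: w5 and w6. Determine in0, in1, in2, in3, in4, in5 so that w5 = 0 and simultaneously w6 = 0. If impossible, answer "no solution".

in0=1 in1=1 in2=0 in3=0 in4=0 in5=0

Check with in0=1 in1=1 in2=0 in3=0 in4=0 in5=0:
w1 = in1 AND in0 = 1 AND 1 = 1
w2 = NOT w1 = NOT 1 = 0
w3 = w2 OR in4 = 0 OR 0 = 0
w4 = w3 XOR in5 = 0 XOR 0 = 0
w5 = in3 OR w4 = 0 OR 0 = 0
w6 = in2 OR w5 = 0 OR 0 = 0
So w5 = 0 and w6 = 0.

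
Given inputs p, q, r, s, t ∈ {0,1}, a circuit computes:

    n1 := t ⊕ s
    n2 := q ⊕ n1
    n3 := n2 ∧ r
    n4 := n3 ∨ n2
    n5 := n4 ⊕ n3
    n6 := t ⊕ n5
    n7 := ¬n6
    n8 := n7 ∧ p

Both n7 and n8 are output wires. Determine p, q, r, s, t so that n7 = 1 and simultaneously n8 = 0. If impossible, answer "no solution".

p=0 q=0 r=1 s=0 t=0

Check with p=0 q=0 r=1 s=0 t=0:
n1 = t ⊕ s = 0 ⊕ 0 = 0
n2 = q ⊕ n1 = 0 ⊕ 0 = 0
n3 = n2 ∧ r = 0 ∧ 1 = 0
n4 = n3 ∨ n2 = 0 ∨ 0 = 0
n5 = n4 ⊕ n3 = 0 ⊕ 0 = 0
n6 = t ⊕ n5 = 0 ⊕ 0 = 0
n7 = ¬n6 = ¬0 = 1
n8 = n7 ∧ p = 1 ∧ 0 = 0
So n7 = 1 and n8 = 0.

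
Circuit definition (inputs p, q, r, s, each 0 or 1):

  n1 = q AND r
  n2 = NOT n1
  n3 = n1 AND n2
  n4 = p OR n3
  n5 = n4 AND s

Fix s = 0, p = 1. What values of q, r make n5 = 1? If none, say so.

With s = 0, p = 1 fixed, none of the 4 settings of q, r give n5 = 1.
For example, with q=1, r=1:
n1 = q AND r = 1 AND 1 = 1
n2 = NOT n1 = NOT 1 = 0
n3 = n1 AND n2 = 1 AND 0 = 0
n4 = p OR n3 = 1 OR 0 = 1
n5 = n4 AND s = 1 AND 0 = 0
giving n5 = 0 ≠ 1.

no solution exists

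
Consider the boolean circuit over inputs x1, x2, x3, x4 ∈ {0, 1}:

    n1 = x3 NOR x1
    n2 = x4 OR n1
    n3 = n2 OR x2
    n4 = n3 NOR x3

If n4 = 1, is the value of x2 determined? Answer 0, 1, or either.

0

n4 = n3 NOR x3 must be 1, so both n3 = 0 and x3 = 0.
n3 = n2 OR x2 must be 0, so both n2 = 0 and x2 = 0.
Every assignment with n4 = 1 has x2 = 0; there are 1 such assignment(s).
  x1=1, x2=0, x3=0, x4=0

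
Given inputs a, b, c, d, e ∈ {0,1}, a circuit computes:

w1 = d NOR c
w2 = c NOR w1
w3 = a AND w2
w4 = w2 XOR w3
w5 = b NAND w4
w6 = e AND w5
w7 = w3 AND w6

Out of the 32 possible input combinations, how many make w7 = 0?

w7 = w3 AND w6 must be 0, so at least one of w3, w6 is 0.
Enumerating the 32 input combinations, 30 give w7 = 0 and 2 give w7 = 1.

30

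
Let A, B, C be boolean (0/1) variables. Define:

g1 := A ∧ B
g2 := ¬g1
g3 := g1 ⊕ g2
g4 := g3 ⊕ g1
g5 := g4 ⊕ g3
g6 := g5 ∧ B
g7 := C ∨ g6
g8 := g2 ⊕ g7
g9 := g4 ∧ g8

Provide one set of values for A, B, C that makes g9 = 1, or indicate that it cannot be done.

g9 = g4 ∧ g8 must be 1, so both g4 = 1 and g8 = 1.
g4 = g3 ⊕ g1 must be 1, so g3 and g1 differ.
g8 = g2 ⊕ g7 must be 1, so g2 and g7 differ.
Check with A=0 B=1 C=0:
g1 = A ∧ B = 0 ∧ 1 = 0
g2 = ¬g1 = ¬0 = 1
g3 = g1 ⊕ g2 = 0 ⊕ 1 = 1
g4 = g3 ⊕ g1 = 1 ⊕ 0 = 1
g5 = g4 ⊕ g3 = 1 ⊕ 1 = 0
g6 = g5 ∧ B = 0 ∧ 1 = 0
g7 = C ∨ g6 = 0 ∨ 0 = 0
g8 = g2 ⊕ g7 = 1 ⊕ 0 = 1
g9 = g4 ∧ g8 = 1 ∧ 1 = 1
So g9 = 1 as required.

A=0 B=1 C=0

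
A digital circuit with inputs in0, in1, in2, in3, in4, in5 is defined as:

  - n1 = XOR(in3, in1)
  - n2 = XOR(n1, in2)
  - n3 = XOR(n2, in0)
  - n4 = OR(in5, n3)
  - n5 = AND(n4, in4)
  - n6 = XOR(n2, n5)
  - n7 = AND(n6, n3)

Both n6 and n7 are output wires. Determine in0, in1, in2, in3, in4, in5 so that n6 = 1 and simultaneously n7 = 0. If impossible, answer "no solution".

Check with in0=1, in1=0, in2=0, in3=1, in4=0, in5=1:
n1 = XOR(in3, in1) = XOR(1, 0) = 1
n2 = XOR(n1, in2) = XOR(1, 0) = 1
n3 = XOR(n2, in0) = XOR(1, 1) = 0
n4 = OR(in5, n3) = OR(1, 0) = 1
n5 = AND(n4, in4) = AND(1, 0) = 0
n6 = XOR(n2, n5) = XOR(1, 0) = 1
n7 = AND(n6, n3) = AND(1, 0) = 0
So n6 = 1 and n7 = 0.

in0=1, in1=0, in2=0, in3=1, in4=0, in5=1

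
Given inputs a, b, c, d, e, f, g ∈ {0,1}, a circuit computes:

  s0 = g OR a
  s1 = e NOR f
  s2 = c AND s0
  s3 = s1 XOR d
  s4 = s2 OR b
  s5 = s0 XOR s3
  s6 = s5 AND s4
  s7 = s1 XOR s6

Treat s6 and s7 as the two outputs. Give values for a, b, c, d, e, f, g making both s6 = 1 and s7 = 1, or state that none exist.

a=0, b=0, c=1, d=0, e=1, f=0, g=1

Check with a=0, b=0, c=1, d=0, e=1, f=0, g=1:
s0 = g OR a = 1 OR 0 = 1
s1 = e NOR f = 1 NOR 0 = 0
s2 = c AND s0 = 1 AND 1 = 1
s3 = s1 XOR d = 0 XOR 0 = 0
s4 = s2 OR b = 1 OR 0 = 1
s5 = s0 XOR s3 = 1 XOR 0 = 1
s6 = s5 AND s4 = 1 AND 1 = 1
s7 = s1 XOR s6 = 0 XOR 1 = 1
So s6 = 1 and s7 = 1.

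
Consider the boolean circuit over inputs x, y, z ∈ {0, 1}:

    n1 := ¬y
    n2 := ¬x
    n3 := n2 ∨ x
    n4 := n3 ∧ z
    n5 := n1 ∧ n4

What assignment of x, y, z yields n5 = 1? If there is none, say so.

x=0, y=0, z=1

n5 = n1 ∧ n4 must be 1, so both n1 = 1 and n4 = 1.
n1 = ¬y must be 1, so y = 0.
n4 = n3 ∧ z must be 1, so both n3 = 1 and z = 1.
Check with x=0, y=0, z=1:
n1 = ¬y = ¬0 = 1
n2 = ¬x = ¬0 = 1
n3 = n2 ∨ x = 1 ∨ 0 = 1
n4 = n3 ∧ z = 1 ∧ 1 = 1
n5 = n1 ∧ n4 = 1 ∧ 1 = 1
So n5 = 1 as required.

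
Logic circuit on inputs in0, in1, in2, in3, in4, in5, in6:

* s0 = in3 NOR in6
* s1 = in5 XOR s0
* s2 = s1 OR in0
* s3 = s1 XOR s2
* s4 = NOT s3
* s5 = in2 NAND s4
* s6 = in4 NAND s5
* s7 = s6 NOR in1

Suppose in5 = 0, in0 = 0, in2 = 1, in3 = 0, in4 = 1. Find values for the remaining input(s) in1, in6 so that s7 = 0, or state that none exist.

s7 = s6 NOR in1 must be 0, so at least one of s6, in1 is 1.
Check with in5 = 0, in0 = 0, in2 = 1, in3 = 0, in4 = 1 and in1=1, in6=1:
s0 = in3 NOR in6 = 0 NOR 1 = 0
s1 = in5 XOR s0 = 0 XOR 0 = 0
s2 = s1 OR in0 = 0 OR 0 = 0
s3 = s1 XOR s2 = 0 XOR 0 = 0
s4 = NOT s3 = NOT 0 = 1
s5 = in2 NAND s4 = 1 NAND 1 = 0
s6 = in4 NAND s5 = 1 NAND 0 = 1
s7 = s6 NOR in1 = 1 NOR 1 = 0
So s7 = 0.

in1=1, in6=1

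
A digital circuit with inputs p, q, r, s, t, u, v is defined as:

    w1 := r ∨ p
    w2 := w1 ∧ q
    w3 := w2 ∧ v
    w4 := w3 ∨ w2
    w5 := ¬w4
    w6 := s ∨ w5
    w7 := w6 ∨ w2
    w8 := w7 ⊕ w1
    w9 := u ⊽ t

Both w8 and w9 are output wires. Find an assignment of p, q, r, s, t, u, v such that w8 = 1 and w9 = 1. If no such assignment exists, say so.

Check with p=0 q=0 r=0 s=1 t=0 u=0 v=1:
w1 = r ∨ p = 0 ∨ 0 = 0
w2 = w1 ∧ q = 0 ∧ 0 = 0
w3 = w2 ∧ v = 0 ∧ 1 = 0
w4 = w3 ∨ w2 = 0 ∨ 0 = 0
w5 = ¬w4 = ¬0 = 1
w6 = s ∨ w5 = 1 ∨ 1 = 1
w7 = w6 ∨ w2 = 1 ∨ 0 = 1
w8 = w7 ⊕ w1 = 1 ⊕ 0 = 1
w9 = u ⊽ t = 0 ⊽ 0 = 1
So w8 = 1 and w9 = 1.

p=0 q=0 r=0 s=1 t=0 u=0 v=1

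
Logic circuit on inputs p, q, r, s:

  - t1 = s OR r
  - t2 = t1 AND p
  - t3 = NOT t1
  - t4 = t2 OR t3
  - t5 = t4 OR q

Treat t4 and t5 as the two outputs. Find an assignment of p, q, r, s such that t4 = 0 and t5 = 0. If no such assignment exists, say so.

Check with p=0 q=0 r=1 s=0:
t1 = s OR r = 0 OR 1 = 1
t2 = t1 AND p = 1 AND 0 = 0
t3 = NOT t1 = NOT 1 = 0
t4 = t2 OR t3 = 0 OR 0 = 0
t5 = t4 OR q = 0 OR 0 = 0
So t4 = 0 and t5 = 0.

p=0 q=0 r=1 s=0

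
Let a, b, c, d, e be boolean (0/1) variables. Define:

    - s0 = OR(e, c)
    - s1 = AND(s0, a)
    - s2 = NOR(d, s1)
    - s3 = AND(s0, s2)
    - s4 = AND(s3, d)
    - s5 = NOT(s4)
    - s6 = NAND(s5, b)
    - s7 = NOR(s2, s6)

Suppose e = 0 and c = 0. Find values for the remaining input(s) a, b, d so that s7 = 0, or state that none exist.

Check with e = 0 and c = 0 and a=0, b=0, d=0:
s0 = OR(e, c) = OR(0, 0) = 0
s1 = AND(s0, a) = AND(0, 0) = 0
s2 = NOR(d, s1) = NOR(0, 0) = 1
s3 = AND(s0, s2) = AND(0, 1) = 0
s4 = AND(s3, d) = AND(0, 0) = 0
s5 = NOT(s4) = NOT 0 = 1
s6 = NAND(s5, b) = NAND(1, 0) = 1
s7 = NOR(s2, s6) = NOR(1, 1) = 0
So s7 = 0.

a=0, b=0, d=0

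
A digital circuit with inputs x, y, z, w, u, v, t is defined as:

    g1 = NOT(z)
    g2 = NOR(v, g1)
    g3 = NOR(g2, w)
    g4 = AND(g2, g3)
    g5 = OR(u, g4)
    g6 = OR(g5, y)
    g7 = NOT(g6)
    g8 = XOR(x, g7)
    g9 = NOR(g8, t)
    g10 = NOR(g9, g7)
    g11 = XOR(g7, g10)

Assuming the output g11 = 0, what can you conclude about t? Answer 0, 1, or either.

0

g11 = XOR(g7, g10) must be 0, so g7 and g10 are equal.
Every assignment with g11 = 0 has t = 0; there are 24 such assignment(s).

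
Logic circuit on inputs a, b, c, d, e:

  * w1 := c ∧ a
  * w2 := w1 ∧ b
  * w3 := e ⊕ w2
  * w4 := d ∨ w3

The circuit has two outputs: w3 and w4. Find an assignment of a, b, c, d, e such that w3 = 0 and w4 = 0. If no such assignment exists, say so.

a=0 b=1 c=1 d=0 e=0

Check with a=0 b=1 c=1 d=0 e=0:
w1 = c ∧ a = 1 ∧ 0 = 0
w2 = w1 ∧ b = 0 ∧ 1 = 0
w3 = e ⊕ w2 = 0 ⊕ 0 = 0
w4 = d ∨ w3 = 0 ∨ 0 = 0
So w3 = 0 and w4 = 0.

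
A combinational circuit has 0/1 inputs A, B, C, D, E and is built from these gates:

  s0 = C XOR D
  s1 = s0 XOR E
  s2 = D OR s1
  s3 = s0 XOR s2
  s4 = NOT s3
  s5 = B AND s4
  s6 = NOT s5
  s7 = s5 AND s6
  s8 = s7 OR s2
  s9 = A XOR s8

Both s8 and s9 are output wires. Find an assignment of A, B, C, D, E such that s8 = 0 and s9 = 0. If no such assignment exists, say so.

Check with A=0, B=0, C=1, D=0, E=1:
s0 = C XOR D = 1 XOR 0 = 1
s1 = s0 XOR E = 1 XOR 1 = 0
s2 = D OR s1 = 0 OR 0 = 0
s3 = s0 XOR s2 = 1 XOR 0 = 1
s4 = NOT s3 = NOT 1 = 0
s5 = B AND s4 = 0 AND 0 = 0
s6 = NOT s5 = NOT 0 = 1
s7 = s5 AND s6 = 0 AND 1 = 0
s8 = s7 OR s2 = 0 OR 0 = 0
s9 = A XOR s8 = 0 XOR 0 = 0
So s8 = 0 and s9 = 0.

A=0, B=0, C=1, D=0, E=1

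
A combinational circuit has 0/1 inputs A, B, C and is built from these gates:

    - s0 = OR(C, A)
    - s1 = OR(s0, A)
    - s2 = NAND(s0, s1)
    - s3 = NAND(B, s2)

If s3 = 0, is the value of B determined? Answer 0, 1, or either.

s3 = NAND(B, s2) must be 0, so both B = 1 and s2 = 1.
s2 = NAND(s0, s1) must be 1, so at least one of s0, s1 is 0.
Every assignment with s3 = 0 has B = 1; there are 1 such assignment(s).
  A=0, B=1, C=0

1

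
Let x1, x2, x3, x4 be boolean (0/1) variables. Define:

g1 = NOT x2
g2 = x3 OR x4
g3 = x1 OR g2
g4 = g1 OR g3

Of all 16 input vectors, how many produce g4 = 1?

g4 = g1 OR g3 must be 1, so at least one of g1, g3 is 1.
Enumerating the 16 input combinations, 15 give g4 = 1 and 1 give g4 = 0.

15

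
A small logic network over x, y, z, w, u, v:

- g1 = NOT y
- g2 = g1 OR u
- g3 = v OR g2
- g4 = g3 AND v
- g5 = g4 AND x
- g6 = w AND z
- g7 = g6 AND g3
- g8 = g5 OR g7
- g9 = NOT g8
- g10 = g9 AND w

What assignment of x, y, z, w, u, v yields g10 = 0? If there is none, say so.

x=1, y=0, z=0, w=1, u=1, v=1

g10 = g9 AND w must be 0, so at least one of g9, w is 0.
Check with x=1, y=0, z=0, w=1, u=1, v=1:
g1 = NOT y = NOT 0 = 1
g2 = g1 OR u = 1 OR 1 = 1
g3 = v OR g2 = 1 OR 1 = 1
g4 = g3 AND v = 1 AND 1 = 1
g5 = g4 AND x = 1 AND 1 = 1
g6 = w AND z = 1 AND 0 = 0
g7 = g6 AND g3 = 0 AND 1 = 0
g8 = g5 OR g7 = 1 OR 0 = 1
g9 = NOT g8 = NOT 1 = 0
g10 = g9 AND w = 0 AND 1 = 0
So g10 = 0 as required.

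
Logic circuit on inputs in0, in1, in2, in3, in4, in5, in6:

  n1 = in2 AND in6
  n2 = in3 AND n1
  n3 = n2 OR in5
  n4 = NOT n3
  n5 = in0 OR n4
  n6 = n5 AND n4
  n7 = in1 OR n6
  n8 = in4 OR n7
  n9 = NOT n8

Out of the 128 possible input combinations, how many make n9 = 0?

n9 = NOT n8 must be 0, so n8 = 1.
n8 = in4 OR n7 must be 1, so at least one of in4, n7 is 1.
Enumerating the 128 input combinations, 110 give n9 = 0 and 18 give n9 = 1.

110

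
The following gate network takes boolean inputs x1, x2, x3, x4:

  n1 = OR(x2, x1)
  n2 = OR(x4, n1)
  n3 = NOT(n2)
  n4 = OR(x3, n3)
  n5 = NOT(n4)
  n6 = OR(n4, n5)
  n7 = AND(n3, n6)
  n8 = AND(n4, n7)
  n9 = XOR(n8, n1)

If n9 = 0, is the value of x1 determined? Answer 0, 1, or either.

n9 = XOR(n8, n1) must be 0, so n8 and n1 are equal.
Every assignment with n9 = 0 has x1 = 0; there are 2 such assignment(s).
  x1=0, x2=0, x3=0, x4=1
  x1=0, x2=0, x3=1, x4=1

0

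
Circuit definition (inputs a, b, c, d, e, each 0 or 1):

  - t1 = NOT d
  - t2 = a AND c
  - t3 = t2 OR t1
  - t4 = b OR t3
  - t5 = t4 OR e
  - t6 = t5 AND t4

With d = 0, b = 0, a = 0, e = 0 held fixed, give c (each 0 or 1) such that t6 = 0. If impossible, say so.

no solution exists

With d = 0, b = 0, a = 0, e = 0 fixed, none of the 2 settings of c give t6 = 0.
For example, with c=1:
t1 = NOT d = NOT 0 = 1
t2 = a AND c = 0 AND 1 = 0
t3 = t2 OR t1 = 0 OR 1 = 1
t4 = b OR t3 = 0 OR 1 = 1
t5 = t4 OR e = 1 OR 0 = 1
t6 = t5 AND t4 = 1 AND 1 = 1
giving t6 = 1 ≠ 0.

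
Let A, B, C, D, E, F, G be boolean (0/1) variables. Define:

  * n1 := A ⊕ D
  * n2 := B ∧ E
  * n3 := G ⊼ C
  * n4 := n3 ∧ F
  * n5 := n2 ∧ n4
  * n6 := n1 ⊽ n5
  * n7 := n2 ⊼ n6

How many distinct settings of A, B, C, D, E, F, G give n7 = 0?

n7 = n2 ⊼ n6 must be 0, so both n2 = 1 and n6 = 1.
Enumerating the 128 input combinations, 10 give n7 = 0 and 118 give n7 = 1.

10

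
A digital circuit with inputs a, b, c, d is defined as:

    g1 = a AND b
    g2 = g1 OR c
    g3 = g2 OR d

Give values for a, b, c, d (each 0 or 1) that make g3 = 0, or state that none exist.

a=1, b=0, c=0, d=0

Check with a=1, b=0, c=0, d=0:
g1 = a AND b = 1 AND 0 = 0
g2 = g1 OR c = 0 OR 0 = 0
g3 = g2 OR d = 0 OR 0 = 0
So g3 = 0 as required.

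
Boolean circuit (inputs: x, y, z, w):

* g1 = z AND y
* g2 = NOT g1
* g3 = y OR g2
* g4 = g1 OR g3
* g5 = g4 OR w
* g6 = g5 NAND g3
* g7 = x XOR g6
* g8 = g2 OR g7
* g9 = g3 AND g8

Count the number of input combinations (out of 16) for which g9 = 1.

14

g9 = g3 AND g8 must be 1, so both g3 = 1 and g8 = 1.
Enumerating the 16 input combinations, 14 give g9 = 1 and 2 give g9 = 0.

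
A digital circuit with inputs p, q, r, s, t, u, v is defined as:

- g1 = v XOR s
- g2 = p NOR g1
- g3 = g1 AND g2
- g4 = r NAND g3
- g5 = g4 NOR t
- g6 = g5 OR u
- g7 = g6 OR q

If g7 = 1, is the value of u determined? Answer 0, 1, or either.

Both values of u occur among assignments with g7 = 1:
  u=0: p=0, q=1, r=0, s=0, t=0, u=0, v=0
  u=1: p=0, q=0, r=0, s=0, t=0, u=1, v=0

either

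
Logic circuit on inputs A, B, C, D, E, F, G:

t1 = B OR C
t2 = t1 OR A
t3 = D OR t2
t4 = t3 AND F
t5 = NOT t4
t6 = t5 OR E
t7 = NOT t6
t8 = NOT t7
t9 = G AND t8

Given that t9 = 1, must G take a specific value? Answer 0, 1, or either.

1

t9 = G AND t8 must be 1, so both G = 1 and t8 = 1.
Every assignment with t9 = 1 has G = 1; there are 49 such assignment(s).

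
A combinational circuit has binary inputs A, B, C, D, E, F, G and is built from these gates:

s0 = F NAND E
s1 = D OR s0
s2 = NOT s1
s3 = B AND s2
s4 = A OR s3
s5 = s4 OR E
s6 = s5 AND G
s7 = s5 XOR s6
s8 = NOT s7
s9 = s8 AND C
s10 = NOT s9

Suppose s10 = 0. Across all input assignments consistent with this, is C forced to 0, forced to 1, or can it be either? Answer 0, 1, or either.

s10 = NOT s9 must be 0, so s9 = 1.
s9 = s8 AND C must be 1, so both s8 = 1 and C = 1.
Every assignment with s10 = 0 has C = 1; there are 40 such assignment(s).

1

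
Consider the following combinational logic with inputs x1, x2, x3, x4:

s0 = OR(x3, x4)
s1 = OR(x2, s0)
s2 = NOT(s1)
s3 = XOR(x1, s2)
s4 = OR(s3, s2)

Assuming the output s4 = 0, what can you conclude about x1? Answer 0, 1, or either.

s4 = OR(s3, s2) must be 0, so both s3 = 0 and s2 = 0.
Every assignment with s4 = 0 has x1 = 0; there are 7 such assignment(s).

0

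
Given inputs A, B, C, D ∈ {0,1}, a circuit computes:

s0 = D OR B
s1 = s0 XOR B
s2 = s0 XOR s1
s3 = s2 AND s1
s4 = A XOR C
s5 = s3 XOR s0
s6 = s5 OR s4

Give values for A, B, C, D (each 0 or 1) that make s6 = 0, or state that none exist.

Check with A=1 B=0 C=1 D=0:
s0 = D OR B = 0 OR 0 = 0
s1 = s0 XOR B = 0 XOR 0 = 0
s2 = s0 XOR s1 = 0 XOR 0 = 0
s3 = s2 AND s1 = 0 AND 0 = 0
s4 = A XOR C = 1 XOR 1 = 0
s5 = s3 XOR s0 = 0 XOR 0 = 0
s6 = s5 OR s4 = 0 OR 0 = 0
So s6 = 0 as required.

A=1 B=0 C=1 D=0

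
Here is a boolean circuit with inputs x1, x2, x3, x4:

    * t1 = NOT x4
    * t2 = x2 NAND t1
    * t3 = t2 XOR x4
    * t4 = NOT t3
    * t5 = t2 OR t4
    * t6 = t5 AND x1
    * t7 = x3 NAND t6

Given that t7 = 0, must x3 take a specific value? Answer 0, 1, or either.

t7 = x3 NAND t6 must be 0, so both x3 = 1 and t6 = 1.
t6 = t5 AND x1 must be 1, so both t5 = 1 and x1 = 1.
t5 = t2 OR t4 must be 1, so at least one of t2, t4 is 1.
Every assignment with t7 = 0 has x3 = 1; there are 4 such assignment(s).
  x1=1, x2=0, x3=1, x4=0
  x1=1, x2=0, x3=1, x4=1
  x1=1, x2=1, x3=1, x4=0
  x1=1, x2=1, x3=1, x4=1

1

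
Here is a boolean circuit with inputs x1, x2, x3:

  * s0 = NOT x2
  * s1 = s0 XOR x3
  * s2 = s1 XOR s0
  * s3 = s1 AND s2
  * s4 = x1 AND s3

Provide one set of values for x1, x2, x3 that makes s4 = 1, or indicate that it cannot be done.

Check with x1=1, x2=1, x3=1:
s0 = NOT x2 = NOT 1 = 0
s1 = s0 XOR x3 = 0 XOR 1 = 1
s2 = s1 XOR s0 = 1 XOR 0 = 1
s3 = s1 AND s2 = 1 AND 1 = 1
s4 = x1 AND s3 = 1 AND 1 = 1
So s4 = 1 as required.

x1=1, x2=1, x3=1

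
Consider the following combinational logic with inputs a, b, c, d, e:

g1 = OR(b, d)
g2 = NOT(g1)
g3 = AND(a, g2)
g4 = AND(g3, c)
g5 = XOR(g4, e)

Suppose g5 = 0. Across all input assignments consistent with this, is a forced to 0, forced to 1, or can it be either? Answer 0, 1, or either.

either

Both values of a occur among assignments with g5 = 0:
  a=0: a=0, b=0, c=0, d=0, e=0
  a=1: a=1, b=0, c=0, d=0, e=0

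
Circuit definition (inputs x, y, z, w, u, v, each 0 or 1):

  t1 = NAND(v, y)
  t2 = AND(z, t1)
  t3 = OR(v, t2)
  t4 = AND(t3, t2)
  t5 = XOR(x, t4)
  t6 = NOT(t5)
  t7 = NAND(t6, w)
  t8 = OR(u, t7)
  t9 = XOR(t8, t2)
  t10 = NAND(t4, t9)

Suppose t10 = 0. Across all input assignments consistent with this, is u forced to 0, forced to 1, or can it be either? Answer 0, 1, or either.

0

t10 = NAND(t4, t9) must be 0, so both t4 = 1 and t9 = 1.
t4 = AND(t3, t2) must be 1, so both t3 = 1 and t2 = 1.
t9 = XOR(t8, t2) must be 1, so t8 and t2 differ.
Every assignment with t10 = 0 has u = 0; there are 3 such assignment(s).
  x=1, y=0, z=1, w=1, u=0, v=0
  x=1, y=0, z=1, w=1, u=0, v=1
  x=1, y=1, z=1, w=1, u=0, v=0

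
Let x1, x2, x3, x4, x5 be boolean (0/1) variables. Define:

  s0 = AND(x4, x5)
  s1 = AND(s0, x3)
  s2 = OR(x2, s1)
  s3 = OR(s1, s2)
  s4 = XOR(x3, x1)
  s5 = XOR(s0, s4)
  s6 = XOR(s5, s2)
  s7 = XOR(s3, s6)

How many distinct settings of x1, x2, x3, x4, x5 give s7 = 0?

s7 = XOR(s3, s6) must be 0, so s3 and s6 are equal.
Enumerating the 32 input combinations, 16 give s7 = 0 and 16 give s7 = 1.

16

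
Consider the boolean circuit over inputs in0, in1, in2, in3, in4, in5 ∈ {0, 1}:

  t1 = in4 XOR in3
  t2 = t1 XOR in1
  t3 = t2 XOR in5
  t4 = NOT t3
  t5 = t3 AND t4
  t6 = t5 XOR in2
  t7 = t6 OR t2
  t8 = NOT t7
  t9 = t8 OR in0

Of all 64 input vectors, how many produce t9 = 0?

24

t9 = t8 OR in0 must be 0, so both t8 = 0 and in0 = 0.
t8 = NOT t7 must be 0, so t7 = 1.
t7 = t6 OR t2 must be 1, so at least one of t6, t2 is 1.
Enumerating the 64 input combinations, 24 give t9 = 0 and 40 give t9 = 1.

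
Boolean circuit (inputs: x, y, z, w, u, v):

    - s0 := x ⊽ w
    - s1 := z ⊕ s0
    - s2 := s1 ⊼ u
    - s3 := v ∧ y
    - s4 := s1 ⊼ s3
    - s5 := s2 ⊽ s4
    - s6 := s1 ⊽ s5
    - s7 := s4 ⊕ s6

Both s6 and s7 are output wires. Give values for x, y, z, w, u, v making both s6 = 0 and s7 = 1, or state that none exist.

x=1, y=0, z=1, w=1, u=1, v=0

Check with x=1, y=0, z=1, w=1, u=1, v=0:
s0 = x ⊽ w = 1 ⊽ 1 = 0
s1 = z ⊕ s0 = 1 ⊕ 0 = 1
s2 = s1 ⊼ u = 1 ⊼ 1 = 0
s3 = v ∧ y = 0 ∧ 0 = 0
s4 = s1 ⊼ s3 = 1 ⊼ 0 = 1
s5 = s2 ⊽ s4 = 0 ⊽ 1 = 0
s6 = s1 ⊽ s5 = 1 ⊽ 0 = 0
s7 = s4 ⊕ s6 = 1 ⊕ 0 = 1
So s6 = 0 and s7 = 1.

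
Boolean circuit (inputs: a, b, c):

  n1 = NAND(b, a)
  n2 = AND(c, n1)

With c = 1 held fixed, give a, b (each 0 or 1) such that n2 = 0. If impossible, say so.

a=1, b=1

n2 = AND(c, n1) must be 0, so at least one of c, n1 is 0.
Check with c = 1 and a=1, b=1:
n1 = NAND(b, a) = NAND(1, 1) = 0
n2 = AND(c, n1) = AND(1, 0) = 0
So n2 = 0.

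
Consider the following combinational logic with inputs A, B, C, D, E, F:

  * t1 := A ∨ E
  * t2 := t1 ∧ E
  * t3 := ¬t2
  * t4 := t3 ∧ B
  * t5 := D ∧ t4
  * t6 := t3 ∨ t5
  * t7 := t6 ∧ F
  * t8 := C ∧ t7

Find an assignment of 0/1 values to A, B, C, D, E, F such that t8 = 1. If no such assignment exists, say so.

A=0, B=0, C=1, D=0, E=0, F=1

t8 = C ∧ t7 must be 1, so both C = 1 and t7 = 1.
t7 = t6 ∧ F must be 1, so both t6 = 1 and F = 1.
t6 = t3 ∨ t5 must be 1, so at least one of t3, t5 is 1.
Check with A=0, B=0, C=1, D=0, E=0, F=1:
t1 = A ∨ E = 0 ∨ 0 = 0
t2 = t1 ∧ E = 0 ∧ 0 = 0
t3 = ¬t2 = ¬0 = 1
t4 = t3 ∧ B = 1 ∧ 0 = 0
t5 = D ∧ t4 = 0 ∧ 0 = 0
t6 = t3 ∨ t5 = 1 ∨ 0 = 1
t7 = t6 ∧ F = 1 ∧ 1 = 1
t8 = C ∧ t7 = 1 ∧ 1 = 1
So t8 = 1 as required.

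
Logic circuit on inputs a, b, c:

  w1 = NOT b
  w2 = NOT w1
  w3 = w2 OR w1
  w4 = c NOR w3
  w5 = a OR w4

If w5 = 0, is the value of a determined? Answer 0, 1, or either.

0

w5 = a OR w4 must be 0, so both a = 0 and w4 = 0.
w4 = c NOR w3 must be 0, so at least one of c, w3 is 1.
Every assignment with w5 = 0 has a = 0; there are 4 such assignment(s).
  a=0, b=0, c=0
  a=0, b=0, c=1
  a=0, b=1, c=0
  a=0, b=1, c=1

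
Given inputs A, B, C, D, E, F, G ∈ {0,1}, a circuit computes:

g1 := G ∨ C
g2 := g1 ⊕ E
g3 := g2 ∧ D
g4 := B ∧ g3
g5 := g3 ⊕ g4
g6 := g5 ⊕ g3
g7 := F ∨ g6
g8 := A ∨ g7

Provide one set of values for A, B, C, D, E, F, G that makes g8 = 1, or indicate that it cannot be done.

A=0, B=1, C=0, D=0, E=0, F=1, G=1

g8 = A ∨ g7 must be 1, so at least one of A, g7 is 1.
Check with A=0, B=1, C=0, D=0, E=0, F=1, G=1:
g1 = G ∨ C = 1 ∨ 0 = 1
g2 = g1 ⊕ E = 1 ⊕ 0 = 1
g3 = g2 ∧ D = 1 ∧ 0 = 0
g4 = B ∧ g3 = 1 ∧ 0 = 0
g5 = g3 ⊕ g4 = 0 ⊕ 0 = 0
g6 = g5 ⊕ g3 = 0 ⊕ 0 = 0
g7 = F ∨ g6 = 1 ∨ 0 = 1
g8 = A ∨ g7 = 0 ∨ 1 = 1
So g8 = 1 as required.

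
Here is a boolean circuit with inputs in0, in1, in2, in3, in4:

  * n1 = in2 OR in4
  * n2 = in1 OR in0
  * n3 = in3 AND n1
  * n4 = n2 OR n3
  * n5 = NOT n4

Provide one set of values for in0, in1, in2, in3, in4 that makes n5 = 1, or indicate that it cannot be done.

n5 = NOT n4 must be 1, so n4 = 0.
Check with in0=0, in1=0, in2=1, in3=0, in4=0:
n1 = in2 OR in4 = 1 OR 0 = 1
n2 = in1 OR in0 = 0 OR 0 = 0
n3 = in3 AND n1 = 0 AND 1 = 0
n4 = n2 OR n3 = 0 OR 0 = 0
n5 = NOT n4 = NOT 0 = 1
So n5 = 1 as required.

in0=0, in1=0, in2=1, in3=0, in4=0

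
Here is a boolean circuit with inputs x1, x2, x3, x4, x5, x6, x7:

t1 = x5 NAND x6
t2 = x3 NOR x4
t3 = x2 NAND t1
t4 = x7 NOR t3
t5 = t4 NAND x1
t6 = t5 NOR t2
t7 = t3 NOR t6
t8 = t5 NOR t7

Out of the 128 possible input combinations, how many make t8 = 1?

t8 = t5 NOR t7 must be 1, so both t5 = 0 and t7 = 0.
Enumerating the 128 input combinations, 9 give t8 = 1 and 119 give t8 = 0.

9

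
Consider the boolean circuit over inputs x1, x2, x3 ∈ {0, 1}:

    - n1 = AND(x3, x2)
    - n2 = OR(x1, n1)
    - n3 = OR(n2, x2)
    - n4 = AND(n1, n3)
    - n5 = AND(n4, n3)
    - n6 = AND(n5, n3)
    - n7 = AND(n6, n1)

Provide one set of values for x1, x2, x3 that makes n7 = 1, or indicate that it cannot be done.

n7 = AND(n6, n1) must be 1, so both n6 = 1 and n1 = 1.
Check with x1=0, x2=1, x3=1:
n1 = AND(x3, x2) = AND(1, 1) = 1
n2 = OR(x1, n1) = OR(0, 1) = 1
n3 = OR(n2, x2) = OR(1, 1) = 1
n4 = AND(n1, n3) = AND(1, 1) = 1
n5 = AND(n4, n3) = AND(1, 1) = 1
n6 = AND(n5, n3) = AND(1, 1) = 1
n7 = AND(n6, n1) = AND(1, 1) = 1
So n7 = 1 as required.

x1=0, x2=1, x3=1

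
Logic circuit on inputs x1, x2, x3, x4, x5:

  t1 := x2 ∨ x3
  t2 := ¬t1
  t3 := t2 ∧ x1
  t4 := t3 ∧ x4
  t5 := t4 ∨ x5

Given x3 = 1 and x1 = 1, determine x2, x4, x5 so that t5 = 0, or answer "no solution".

x2=1, x4=0, x5=0

t5 = t4 ∨ x5 must be 0, so both t4 = 0 and x5 = 0.
t4 = t3 ∧ x4 must be 0, so at least one of t3, x4 is 0.
Check with x3 = 1 and x1 = 1 and x2=1, x4=0, x5=0:
t1 = x2 ∨ x3 = 1 ∨ 1 = 1
t2 = ¬t1 = ¬1 = 0
t3 = t2 ∧ x1 = 0 ∧ 1 = 0
t4 = t3 ∧ x4 = 0 ∧ 0 = 0
t5 = t4 ∨ x5 = 0 ∨ 0 = 0
So t5 = 0.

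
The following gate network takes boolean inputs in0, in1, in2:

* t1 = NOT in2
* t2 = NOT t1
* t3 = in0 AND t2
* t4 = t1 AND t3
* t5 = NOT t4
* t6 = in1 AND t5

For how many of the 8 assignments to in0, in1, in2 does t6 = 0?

4

t6 = in1 AND t5 must be 0, so at least one of in1, t5 is 0.
Satisfying assignments:
  in0=0, in1=0, in2=0
  in0=0, in1=0, in2=1
  in0=1, in1=0, in2=0
  in0=1, in1=0, in2=1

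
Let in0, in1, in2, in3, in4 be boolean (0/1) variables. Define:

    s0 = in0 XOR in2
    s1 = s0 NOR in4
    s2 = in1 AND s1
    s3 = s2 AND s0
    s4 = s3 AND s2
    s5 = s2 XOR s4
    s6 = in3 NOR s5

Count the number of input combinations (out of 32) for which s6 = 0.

s6 = in3 NOR s5 must be 0, so at least one of in3, s5 is 1.
Enumerating the 32 input combinations, 18 give s6 = 0 and 14 give s6 = 1.

18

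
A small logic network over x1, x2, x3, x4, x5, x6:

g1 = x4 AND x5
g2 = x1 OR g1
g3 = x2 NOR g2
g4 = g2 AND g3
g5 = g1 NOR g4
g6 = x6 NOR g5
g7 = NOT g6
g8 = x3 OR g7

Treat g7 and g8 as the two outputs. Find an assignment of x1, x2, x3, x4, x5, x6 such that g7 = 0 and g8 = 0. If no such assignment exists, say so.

Check with x1=0, x2=0, x3=0, x4=1, x5=1, x6=0:
g1 = x4 AND x5 = 1 AND 1 = 1
g2 = x1 OR g1 = 0 OR 1 = 1
g3 = x2 NOR g2 = 0 NOR 1 = 0
g4 = g2 AND g3 = 1 AND 0 = 0
g5 = g1 NOR g4 = 1 NOR 0 = 0
g6 = x6 NOR g5 = 0 NOR 0 = 1
g7 = NOT g6 = NOT 1 = 0
g8 = x3 OR g7 = 0 OR 0 = 0
So g7 = 0 and g8 = 0.

x1=0, x2=0, x3=0, x4=1, x5=1, x6=0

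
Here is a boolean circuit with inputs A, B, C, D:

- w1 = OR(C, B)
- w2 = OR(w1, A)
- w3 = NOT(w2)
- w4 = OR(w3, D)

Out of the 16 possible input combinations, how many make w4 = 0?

w4 = OR(w3, D) must be 0, so both w3 = 0 and D = 0.
Enumerating the 16 input combinations, 7 give w4 = 0 and 9 give w4 = 1.

7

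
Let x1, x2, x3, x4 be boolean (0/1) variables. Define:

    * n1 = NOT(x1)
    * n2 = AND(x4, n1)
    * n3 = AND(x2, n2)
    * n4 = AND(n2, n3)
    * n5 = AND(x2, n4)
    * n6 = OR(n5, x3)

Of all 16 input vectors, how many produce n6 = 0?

7

n6 = OR(n5, x3) must be 0, so both n5 = 0 and x3 = 0.
n5 = AND(x2, n4) must be 0, so at least one of x2, n4 is 0.
Enumerating the 16 input combinations, 7 give n6 = 0 and 9 give n6 = 1.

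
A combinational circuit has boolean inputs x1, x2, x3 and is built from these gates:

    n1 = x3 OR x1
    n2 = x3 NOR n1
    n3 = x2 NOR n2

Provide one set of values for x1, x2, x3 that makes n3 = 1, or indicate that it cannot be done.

n3 = x2 NOR n2 must be 1, so both x2 = 0 and n2 = 0.
Check with x1=1, x2=0, x3=0:
n1 = x3 OR x1 = 0 OR 1 = 1
n2 = x3 NOR n1 = 0 NOR 1 = 0
n3 = x2 NOR n2 = 0 NOR 0 = 1
So n3 = 1 as required.

x1=1, x2=0, x3=0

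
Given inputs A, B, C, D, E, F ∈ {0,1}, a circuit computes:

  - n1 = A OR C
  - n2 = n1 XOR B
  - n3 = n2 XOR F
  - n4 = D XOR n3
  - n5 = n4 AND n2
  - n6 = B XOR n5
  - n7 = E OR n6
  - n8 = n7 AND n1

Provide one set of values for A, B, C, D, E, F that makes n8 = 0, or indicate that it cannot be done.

n8 = n7 AND n1 must be 0, so at least one of n7, n1 is 0.
Check with A=0 B=1 C=0 D=1 E=0 F=1:
n1 = A OR C = 0 OR 0 = 0
n2 = n1 XOR B = 0 XOR 1 = 1
n3 = n2 XOR F = 1 XOR 1 = 0
n4 = D XOR n3 = 1 XOR 0 = 1
n5 = n4 AND n2 = 1 AND 1 = 1
n6 = B XOR n5 = 1 XOR 1 = 0
n7 = E OR n6 = 0 OR 0 = 0
n8 = n7 AND n1 = 0 AND 0 = 0
So n8 = 0 as required.

A=0 B=1 C=0 D=1 E=0 F=1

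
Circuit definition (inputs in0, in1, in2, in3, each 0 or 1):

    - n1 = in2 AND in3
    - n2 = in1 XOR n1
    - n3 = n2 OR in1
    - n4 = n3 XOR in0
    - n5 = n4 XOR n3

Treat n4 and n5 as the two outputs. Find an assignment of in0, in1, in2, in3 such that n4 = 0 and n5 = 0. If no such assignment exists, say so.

in0=0, in1=0, in2=1, in3=0

Check with in0=0, in1=0, in2=1, in3=0:
n1 = in2 AND in3 = 1 AND 0 = 0
n2 = in1 XOR n1 = 0 XOR 0 = 0
n3 = n2 OR in1 = 0 OR 0 = 0
n4 = n3 XOR in0 = 0 XOR 0 = 0
n5 = n4 XOR n3 = 0 XOR 0 = 0
So n4 = 0 and n5 = 0.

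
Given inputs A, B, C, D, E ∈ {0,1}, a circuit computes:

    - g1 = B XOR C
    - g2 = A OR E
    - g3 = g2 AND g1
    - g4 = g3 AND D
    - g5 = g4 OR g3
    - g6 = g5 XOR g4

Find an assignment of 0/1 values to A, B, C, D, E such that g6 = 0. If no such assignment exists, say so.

A=0, B=0, C=1, D=0, E=0

g6 = g5 XOR g4 must be 0, so g5 and g4 are equal.
Check with A=0, B=0, C=1, D=0, E=0:
g1 = B XOR C = 0 XOR 1 = 1
g2 = A OR E = 0 OR 0 = 0
g3 = g2 AND g1 = 0 AND 1 = 0
g4 = g3 AND D = 0 AND 0 = 0
g5 = g4 OR g3 = 0 OR 0 = 0
g6 = g5 XOR g4 = 0 XOR 0 = 0
So g6 = 0 as required.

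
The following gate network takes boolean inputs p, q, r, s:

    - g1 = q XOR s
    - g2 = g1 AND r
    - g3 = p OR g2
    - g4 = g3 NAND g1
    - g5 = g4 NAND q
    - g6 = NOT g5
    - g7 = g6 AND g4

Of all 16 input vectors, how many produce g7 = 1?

g7 = g6 AND g4 must be 1, so both g6 = 1 and g4 = 1.
g6 = NOT g5 must be 1, so g5 = 0.
Satisfying assignments:
  p=0, q=1, r=0, s=0
  p=0, q=1, r=0, s=1
  p=0, q=1, r=1, s=1
  p=1, q=1, r=0, s=1
  p=1, q=1, r=1, s=1

5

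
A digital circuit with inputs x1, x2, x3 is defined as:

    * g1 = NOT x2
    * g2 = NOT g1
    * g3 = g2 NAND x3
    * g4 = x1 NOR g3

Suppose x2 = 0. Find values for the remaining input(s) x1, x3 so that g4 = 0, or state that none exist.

x1=0, x3=1

g4 = x1 NOR g3 must be 0, so at least one of x1, g3 is 1.
Check with x2 = 0 and x1=0, x3=1:
g1 = NOT x2 = NOT 0 = 1
g2 = NOT g1 = NOT 1 = 0
g3 = g2 NAND x3 = 0 NAND 1 = 1
g4 = x1 NOR g3 = 0 NOR 1 = 0
So g4 = 0.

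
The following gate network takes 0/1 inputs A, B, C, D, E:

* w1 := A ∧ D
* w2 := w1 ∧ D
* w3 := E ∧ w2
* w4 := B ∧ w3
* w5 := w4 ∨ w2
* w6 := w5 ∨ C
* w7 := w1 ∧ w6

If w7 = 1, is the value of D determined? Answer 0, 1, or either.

1

w7 = w1 ∧ w6 must be 1, so both w1 = 1 and w6 = 1.
w1 = A ∧ D must be 1, so both A = 1 and D = 1.
w6 = w5 ∨ C must be 1, so at least one of w5, C is 1.
Every assignment with w7 = 1 has D = 1; there are 8 such assignment(s).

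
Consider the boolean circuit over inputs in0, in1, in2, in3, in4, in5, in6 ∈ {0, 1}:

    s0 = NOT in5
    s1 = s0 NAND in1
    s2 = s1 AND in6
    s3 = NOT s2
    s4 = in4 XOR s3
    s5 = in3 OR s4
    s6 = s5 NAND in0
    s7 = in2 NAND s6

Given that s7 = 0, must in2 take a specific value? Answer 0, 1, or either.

s7 = in2 NAND s6 must be 0, so both in2 = 1 and s6 = 1.
s6 = s5 NAND in0 must be 1, so at least one of s5, in0 is 0.
Every assignment with s7 = 0 has in2 = 1; there are 40 such assignment(s).

1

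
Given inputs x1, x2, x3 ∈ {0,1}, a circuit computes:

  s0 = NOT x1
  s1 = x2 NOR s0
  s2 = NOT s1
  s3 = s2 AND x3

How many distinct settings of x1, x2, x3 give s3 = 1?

s3 = s2 AND x3 must be 1, so both s2 = 1 and x3 = 1.
Enumerating the 8 input combinations, 3 give s3 = 1 and 5 give s3 = 0.

3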